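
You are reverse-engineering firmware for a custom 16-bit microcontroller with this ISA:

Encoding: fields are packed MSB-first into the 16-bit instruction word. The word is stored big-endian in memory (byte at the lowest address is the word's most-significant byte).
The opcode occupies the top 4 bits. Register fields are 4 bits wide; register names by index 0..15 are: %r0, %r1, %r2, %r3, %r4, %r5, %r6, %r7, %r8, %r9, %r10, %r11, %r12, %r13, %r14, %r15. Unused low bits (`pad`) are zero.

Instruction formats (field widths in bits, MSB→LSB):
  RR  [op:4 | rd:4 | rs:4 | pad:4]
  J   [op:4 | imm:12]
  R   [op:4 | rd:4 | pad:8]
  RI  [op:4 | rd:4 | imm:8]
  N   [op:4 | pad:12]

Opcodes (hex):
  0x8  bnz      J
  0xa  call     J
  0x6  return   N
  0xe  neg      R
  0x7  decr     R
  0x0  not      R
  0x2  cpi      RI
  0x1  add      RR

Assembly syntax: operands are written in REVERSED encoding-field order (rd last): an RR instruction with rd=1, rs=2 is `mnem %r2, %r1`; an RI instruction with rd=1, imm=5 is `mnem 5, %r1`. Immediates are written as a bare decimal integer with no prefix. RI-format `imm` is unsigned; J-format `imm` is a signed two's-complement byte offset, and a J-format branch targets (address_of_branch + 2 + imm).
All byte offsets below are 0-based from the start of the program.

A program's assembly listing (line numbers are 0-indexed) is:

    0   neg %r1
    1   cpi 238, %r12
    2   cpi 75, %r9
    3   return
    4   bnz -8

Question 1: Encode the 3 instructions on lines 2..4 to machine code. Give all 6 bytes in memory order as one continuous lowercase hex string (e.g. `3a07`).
294b60008ff8

2. cpi fields op=0x2:4|rd=9:4|imm=75:8 → word 294bh → 29 4b
3. return fields op=0x6:4|pad=0:12 → word 6000h → 60 00
4. bnz fields op=0x8:4|imm=-8:12 → word 8ff8h → 8f f8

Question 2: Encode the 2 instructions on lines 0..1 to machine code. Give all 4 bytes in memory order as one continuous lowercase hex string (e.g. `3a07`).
L0: neg op=0xe:4|rd=1:4|pad=0:8 ⇒ 0xe100 ⇒ big e1 00
L1: cpi op=0x2:4|rd=12:4|imm=238:8 ⇒ 0x2cee ⇒ big 2c ee

e1002cee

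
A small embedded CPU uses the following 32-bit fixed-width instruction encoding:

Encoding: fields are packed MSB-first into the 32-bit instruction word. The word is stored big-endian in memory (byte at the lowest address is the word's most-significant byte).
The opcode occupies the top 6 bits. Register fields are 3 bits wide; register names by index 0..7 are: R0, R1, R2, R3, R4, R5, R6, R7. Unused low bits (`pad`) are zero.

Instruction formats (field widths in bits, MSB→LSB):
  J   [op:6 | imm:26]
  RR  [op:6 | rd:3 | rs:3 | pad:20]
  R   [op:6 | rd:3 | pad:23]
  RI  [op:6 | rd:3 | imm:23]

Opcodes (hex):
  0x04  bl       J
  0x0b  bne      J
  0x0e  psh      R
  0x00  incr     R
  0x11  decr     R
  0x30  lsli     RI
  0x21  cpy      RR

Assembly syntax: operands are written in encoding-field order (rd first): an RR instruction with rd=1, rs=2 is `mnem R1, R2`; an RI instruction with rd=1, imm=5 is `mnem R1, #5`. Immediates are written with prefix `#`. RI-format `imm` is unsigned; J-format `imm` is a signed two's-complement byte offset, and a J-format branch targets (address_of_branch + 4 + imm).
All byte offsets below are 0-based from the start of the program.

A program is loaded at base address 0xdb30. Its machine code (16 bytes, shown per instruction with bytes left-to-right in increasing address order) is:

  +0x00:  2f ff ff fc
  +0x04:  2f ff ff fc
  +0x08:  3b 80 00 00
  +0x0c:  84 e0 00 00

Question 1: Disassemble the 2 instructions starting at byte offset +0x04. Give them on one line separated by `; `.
bne #-4; psh R7

+0x04: 2f ff ff fc ⇒ word 0x2ffffffc (big)
  opcode bits[31:26]=0xb: bne/J
  imm: (w>>0)&0x3ffffff=0x3fffffc (s26→-4) → #-4
+0x08: 3b 80 00 00 ⇒ word 0x3b800000 (big)
  opcode bits[31:26]=0xe: psh/R
  rd: (w>>23)&0x7=0x7 → R7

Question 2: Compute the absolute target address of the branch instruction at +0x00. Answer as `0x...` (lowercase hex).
[00] 2f ff ff fc → 0x2ffffffc
  top 6b → 0xb → bne [J]
  imm@[25:0]=0x3fffffc (s26→-4) ⇒ #-4
  target = base 0xdb30 + off 0x00 + 4 + imm -4 = 0xdb30

0xdb30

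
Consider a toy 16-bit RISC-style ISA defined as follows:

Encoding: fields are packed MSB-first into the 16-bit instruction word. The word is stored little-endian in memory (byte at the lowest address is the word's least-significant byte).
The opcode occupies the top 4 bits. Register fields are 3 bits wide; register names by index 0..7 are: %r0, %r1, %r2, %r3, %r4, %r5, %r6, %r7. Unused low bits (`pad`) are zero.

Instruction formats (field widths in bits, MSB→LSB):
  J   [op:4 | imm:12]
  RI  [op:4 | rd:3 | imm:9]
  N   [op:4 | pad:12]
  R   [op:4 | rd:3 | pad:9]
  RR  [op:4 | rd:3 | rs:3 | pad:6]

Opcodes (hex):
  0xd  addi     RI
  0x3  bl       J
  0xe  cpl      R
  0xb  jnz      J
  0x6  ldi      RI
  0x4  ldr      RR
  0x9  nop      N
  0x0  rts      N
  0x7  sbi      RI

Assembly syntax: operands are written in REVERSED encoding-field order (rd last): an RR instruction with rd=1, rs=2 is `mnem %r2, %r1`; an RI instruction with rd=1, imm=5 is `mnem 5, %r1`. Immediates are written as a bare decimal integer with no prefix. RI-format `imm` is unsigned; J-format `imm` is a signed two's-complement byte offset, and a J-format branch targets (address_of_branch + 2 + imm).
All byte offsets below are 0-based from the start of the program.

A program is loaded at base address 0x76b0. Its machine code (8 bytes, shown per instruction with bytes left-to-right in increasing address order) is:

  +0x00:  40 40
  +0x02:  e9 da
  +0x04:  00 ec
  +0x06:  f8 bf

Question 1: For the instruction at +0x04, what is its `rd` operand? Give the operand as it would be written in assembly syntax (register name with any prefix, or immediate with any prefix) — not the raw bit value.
@+04  little-endian(00 ec) = 0xec00
  op=0xec00>>12=0xe ⇒ cpl (R)
  [11:9] rd=6 = %r6

%r6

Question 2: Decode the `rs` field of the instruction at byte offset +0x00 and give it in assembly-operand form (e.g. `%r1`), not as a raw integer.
%r1

off 0x00: read 40 40 as little → 0x4040
  op=0x4040>>12=0x4 ⇒ ldr (RR)
  [11:9] rd=0 = %r0
  [8:6] rs=1 = %r1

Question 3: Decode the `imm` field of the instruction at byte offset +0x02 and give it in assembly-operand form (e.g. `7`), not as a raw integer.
@+02  little-endian(e9 da) = 0xdae9
  op=0xdae9>>12=0xd ⇒ addi (RI)
  [11:9] rd=5 = %r5
  [8:0] imm=233 = 233

233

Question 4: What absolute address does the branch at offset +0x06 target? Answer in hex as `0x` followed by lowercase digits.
off 0x06: read f8 bf as little → 0xbff8
  op=0xbff8>>12=0xb ⇒ jnz (J)
  [11:0] imm=4088 (s12→-8) = -8
  target = base 0x76b0 + off 0x06 + 2 + imm -8 = 0x76b0

0x76b0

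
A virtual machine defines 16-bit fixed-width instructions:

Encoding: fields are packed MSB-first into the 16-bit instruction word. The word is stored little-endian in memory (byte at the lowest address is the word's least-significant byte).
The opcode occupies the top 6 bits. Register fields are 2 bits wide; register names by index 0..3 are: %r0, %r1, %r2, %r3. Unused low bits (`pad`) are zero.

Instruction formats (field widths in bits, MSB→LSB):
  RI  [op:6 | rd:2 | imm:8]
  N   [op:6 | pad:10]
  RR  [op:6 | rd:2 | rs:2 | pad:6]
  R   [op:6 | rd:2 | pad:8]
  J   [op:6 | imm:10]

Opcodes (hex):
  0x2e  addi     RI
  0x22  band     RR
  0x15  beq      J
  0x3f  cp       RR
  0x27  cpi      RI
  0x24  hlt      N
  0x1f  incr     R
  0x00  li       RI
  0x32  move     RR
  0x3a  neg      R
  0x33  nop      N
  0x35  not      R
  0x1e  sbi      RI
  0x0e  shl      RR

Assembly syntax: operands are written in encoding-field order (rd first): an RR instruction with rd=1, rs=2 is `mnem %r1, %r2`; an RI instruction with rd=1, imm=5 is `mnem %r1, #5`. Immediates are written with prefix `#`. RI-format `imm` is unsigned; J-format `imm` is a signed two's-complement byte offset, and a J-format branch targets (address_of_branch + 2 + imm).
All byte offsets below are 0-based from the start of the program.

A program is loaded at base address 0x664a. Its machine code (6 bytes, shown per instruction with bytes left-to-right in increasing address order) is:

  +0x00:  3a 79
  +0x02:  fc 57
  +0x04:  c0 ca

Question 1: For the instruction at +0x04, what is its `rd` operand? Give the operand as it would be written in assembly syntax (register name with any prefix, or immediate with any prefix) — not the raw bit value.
@+04  little-endian(c0 ca) = 0xcac0
  opcode bits[15:10]=0x32: move/RR
  [9:8] rd=2 = %r2
  [7:6] rs=3 = %r3

%r2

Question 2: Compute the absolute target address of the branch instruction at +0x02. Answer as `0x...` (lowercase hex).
0x664a

[02] fc 57 → 0x57fc
  opcode bits[15:10]=0x15: beq/J
  [9:0] imm=1020 (s10→-4) = #-4
  target = base 0x664a + off 0x02 + 2 + imm -4 = 0x664a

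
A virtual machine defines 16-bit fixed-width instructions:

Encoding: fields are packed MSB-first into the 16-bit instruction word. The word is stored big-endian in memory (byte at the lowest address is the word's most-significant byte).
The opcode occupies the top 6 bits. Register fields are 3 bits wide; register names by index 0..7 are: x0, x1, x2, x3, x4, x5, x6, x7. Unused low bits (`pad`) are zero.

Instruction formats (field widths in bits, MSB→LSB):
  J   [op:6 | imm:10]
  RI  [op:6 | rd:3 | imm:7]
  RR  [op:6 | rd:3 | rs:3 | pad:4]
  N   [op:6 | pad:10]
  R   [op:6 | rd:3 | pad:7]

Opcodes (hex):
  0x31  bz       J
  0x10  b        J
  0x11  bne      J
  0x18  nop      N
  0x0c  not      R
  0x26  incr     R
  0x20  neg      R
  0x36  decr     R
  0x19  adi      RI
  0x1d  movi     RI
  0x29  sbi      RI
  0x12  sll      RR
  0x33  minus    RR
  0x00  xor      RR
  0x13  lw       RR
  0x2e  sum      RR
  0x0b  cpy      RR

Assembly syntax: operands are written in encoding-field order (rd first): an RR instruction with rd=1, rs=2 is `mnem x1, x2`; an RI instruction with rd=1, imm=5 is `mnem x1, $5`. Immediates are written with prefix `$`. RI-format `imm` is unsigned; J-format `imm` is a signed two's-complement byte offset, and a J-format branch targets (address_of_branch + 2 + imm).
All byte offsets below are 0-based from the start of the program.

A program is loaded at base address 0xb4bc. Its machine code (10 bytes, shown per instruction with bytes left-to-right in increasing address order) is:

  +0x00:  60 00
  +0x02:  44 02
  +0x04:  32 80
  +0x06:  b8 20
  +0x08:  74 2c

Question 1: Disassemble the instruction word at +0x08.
@+08  big-endian(74 2c) = 0x742c
  top 6b → 0x1d → movi [RI]
  [9:7] rd=0 = x0
  [6:0] imm=44 = $44

movi x0, $44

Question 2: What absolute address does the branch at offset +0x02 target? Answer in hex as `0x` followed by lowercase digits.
[02] 44 02 → 0x4402
  opcode bits[15:10]=0x11: bne/J
  [9:0] imm=2 = $2
  target = base 0xb4bc + off 0x02 + 2 + imm 2 = 0xb4c2

0xb4c2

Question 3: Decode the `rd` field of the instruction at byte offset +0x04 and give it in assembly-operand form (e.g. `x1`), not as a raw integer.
x5

[04] 32 80 → 0x3280
  top 6b → 0xc → not [R]
  rd: (w>>7)&0x7=0x5 → x5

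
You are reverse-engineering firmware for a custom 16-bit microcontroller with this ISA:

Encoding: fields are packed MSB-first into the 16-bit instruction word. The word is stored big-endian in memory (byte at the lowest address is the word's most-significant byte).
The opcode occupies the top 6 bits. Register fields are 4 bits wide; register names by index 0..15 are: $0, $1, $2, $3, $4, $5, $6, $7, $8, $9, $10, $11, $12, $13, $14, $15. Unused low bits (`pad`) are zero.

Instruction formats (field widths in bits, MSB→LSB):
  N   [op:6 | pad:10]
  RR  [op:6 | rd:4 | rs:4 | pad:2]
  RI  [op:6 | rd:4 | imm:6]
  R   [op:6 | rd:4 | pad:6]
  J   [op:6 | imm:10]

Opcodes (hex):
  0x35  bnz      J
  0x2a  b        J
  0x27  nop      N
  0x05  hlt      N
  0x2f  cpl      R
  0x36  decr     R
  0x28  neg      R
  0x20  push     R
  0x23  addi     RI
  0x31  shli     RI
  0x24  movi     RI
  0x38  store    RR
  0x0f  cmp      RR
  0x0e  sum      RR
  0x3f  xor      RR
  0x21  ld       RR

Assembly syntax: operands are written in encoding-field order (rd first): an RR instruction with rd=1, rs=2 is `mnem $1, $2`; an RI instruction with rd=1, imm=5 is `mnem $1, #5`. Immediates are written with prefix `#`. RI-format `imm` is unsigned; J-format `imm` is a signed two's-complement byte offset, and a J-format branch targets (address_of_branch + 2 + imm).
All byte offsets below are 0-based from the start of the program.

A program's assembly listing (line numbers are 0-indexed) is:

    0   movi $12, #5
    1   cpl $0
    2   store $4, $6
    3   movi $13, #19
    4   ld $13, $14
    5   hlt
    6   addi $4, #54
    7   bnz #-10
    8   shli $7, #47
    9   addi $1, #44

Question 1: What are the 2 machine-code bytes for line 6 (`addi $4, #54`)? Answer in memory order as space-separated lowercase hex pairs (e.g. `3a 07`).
L6: addi op=0x23:6|rd=4:4|imm=54:6 ⇒ 0x8d36 ⇒ big 8d 36

8d 36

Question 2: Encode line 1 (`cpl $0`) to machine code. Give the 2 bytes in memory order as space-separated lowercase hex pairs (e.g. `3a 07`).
bc 00

line 1 (cpl): pack op=0x2f:6|rd=0:4|pad=0:6 = 0xbc00; big→ bc 00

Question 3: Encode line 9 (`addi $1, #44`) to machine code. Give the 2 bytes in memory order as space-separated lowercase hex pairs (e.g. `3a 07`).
L9: addi op=0x23:6|rd=1:4|imm=44:6 ⇒ 0x8c6c ⇒ big 8c 6c

8c 6c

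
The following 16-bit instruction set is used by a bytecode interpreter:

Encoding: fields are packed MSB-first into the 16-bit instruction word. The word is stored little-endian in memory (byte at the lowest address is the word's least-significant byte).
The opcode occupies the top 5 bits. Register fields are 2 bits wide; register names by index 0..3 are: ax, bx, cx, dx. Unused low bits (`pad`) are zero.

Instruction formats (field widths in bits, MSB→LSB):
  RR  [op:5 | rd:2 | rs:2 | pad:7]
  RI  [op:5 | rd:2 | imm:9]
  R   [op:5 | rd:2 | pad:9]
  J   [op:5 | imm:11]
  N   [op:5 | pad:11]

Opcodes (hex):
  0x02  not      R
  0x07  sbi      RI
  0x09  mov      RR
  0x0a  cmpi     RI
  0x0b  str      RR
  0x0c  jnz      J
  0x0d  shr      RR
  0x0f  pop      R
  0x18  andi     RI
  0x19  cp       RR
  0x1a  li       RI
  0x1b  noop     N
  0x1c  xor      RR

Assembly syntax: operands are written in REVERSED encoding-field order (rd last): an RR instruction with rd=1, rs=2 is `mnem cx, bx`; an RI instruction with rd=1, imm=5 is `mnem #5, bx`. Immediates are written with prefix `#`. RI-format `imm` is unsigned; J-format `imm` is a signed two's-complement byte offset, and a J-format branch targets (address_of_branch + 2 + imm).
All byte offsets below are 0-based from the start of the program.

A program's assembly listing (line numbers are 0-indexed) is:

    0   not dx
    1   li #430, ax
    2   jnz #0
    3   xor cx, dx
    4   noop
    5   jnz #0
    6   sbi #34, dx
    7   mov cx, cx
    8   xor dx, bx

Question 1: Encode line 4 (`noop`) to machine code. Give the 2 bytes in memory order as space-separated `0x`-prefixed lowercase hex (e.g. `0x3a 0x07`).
line 4 (noop): pack op=0x1b:5|pad=0:11 = 0xd800; little→ 00 d8

0x00 0xd8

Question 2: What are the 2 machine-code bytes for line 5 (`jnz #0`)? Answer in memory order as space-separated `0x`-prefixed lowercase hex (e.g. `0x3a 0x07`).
0x00 0x60

line 5 (jnz): pack op=0xc:5|imm=0:11 = 0x6000; little→ 00 60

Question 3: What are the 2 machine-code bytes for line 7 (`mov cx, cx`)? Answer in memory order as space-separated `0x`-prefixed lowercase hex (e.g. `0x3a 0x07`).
0x00 0x4d

L7: mov op=0x9:5|rd=2:2|rs=2:2|pad=0:7 ⇒ 0x4d00 ⇒ little 00 4d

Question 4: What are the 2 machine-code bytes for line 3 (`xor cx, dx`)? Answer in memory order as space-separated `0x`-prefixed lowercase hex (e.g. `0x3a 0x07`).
3. xor fields op=0x1c:5|rd=3:2|rs=2:2|pad=0:7 → word e700h → 00 e7

0x00 0xe7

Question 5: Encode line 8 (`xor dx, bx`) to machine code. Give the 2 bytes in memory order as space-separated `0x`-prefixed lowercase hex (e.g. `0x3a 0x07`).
L8: xor op=0x1c:5|rd=1:2|rs=3:2|pad=0:7 ⇒ 0xe380 ⇒ little 80 e3

0x80 0xe3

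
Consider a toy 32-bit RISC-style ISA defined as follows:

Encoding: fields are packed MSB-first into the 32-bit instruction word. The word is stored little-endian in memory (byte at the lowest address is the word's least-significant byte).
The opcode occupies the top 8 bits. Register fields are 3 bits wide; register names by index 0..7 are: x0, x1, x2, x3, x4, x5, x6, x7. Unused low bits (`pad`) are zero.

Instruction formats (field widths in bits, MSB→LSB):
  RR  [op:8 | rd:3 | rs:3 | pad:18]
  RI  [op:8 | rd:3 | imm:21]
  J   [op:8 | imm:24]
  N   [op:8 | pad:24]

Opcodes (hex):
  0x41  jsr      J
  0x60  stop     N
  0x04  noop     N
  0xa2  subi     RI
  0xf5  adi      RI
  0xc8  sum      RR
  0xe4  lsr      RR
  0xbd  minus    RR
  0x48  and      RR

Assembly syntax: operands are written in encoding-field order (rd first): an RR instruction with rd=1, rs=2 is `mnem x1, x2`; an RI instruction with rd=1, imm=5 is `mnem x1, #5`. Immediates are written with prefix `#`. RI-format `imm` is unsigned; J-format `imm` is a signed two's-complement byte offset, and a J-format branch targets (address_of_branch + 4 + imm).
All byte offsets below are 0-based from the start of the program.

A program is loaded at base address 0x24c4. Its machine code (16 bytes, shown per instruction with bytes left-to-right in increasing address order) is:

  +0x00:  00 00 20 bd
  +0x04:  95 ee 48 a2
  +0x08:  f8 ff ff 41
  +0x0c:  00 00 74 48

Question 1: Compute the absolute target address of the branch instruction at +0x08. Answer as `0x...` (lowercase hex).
+0x08: f8 ff ff 41 ⇒ word 0x41fffff8 (little)
  opcode bits[31:24]=0x41: jsr/J
  [23:0] imm=16777208 (s24→-8) = #-8
  target = base 0x24c4 + off 0x08 + 4 + imm -8 = 0x24c8

0x24c8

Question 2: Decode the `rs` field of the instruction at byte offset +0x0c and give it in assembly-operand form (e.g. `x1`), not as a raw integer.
x5

[0c] 00 00 74 48 → 0x48740000
  top 8b → 0x48 → and [RR]
  [23:21] rd=3 = x3
  [20:18] rs=5 = x5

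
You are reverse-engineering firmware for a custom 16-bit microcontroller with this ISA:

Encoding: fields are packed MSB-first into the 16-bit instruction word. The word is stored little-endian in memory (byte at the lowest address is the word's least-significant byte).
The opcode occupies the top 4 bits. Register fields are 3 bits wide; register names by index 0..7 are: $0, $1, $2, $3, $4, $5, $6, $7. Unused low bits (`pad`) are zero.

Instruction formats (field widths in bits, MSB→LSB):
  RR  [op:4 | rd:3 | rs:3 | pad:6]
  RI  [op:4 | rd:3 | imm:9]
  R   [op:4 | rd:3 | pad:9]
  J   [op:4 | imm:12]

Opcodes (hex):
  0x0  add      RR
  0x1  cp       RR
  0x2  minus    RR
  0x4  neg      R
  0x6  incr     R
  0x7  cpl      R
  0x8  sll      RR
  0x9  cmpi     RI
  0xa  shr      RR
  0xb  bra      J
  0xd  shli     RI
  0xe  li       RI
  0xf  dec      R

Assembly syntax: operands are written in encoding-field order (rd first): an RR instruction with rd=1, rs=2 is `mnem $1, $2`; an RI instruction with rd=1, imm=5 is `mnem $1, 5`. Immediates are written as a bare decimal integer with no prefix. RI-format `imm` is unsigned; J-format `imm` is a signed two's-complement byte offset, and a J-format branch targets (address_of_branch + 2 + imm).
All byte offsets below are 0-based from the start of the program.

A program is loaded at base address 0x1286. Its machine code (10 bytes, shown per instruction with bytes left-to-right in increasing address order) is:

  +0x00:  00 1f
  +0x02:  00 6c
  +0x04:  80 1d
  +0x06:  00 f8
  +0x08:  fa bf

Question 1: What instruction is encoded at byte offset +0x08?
+0x08: fa bf ⇒ word 0xbffa (little)
  opcode bits[15:12]=0xb: bra/J
  [11:0] imm=4090 (s12→-6) = -6

bra -6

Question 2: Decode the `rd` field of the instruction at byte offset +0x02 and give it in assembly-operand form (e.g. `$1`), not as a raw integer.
off 0x02: read 00 6c as little → 0x6c00
  top 4b → 0x6 → incr [R]
  rd@[11:9]=0x6 ⇒ $6

$6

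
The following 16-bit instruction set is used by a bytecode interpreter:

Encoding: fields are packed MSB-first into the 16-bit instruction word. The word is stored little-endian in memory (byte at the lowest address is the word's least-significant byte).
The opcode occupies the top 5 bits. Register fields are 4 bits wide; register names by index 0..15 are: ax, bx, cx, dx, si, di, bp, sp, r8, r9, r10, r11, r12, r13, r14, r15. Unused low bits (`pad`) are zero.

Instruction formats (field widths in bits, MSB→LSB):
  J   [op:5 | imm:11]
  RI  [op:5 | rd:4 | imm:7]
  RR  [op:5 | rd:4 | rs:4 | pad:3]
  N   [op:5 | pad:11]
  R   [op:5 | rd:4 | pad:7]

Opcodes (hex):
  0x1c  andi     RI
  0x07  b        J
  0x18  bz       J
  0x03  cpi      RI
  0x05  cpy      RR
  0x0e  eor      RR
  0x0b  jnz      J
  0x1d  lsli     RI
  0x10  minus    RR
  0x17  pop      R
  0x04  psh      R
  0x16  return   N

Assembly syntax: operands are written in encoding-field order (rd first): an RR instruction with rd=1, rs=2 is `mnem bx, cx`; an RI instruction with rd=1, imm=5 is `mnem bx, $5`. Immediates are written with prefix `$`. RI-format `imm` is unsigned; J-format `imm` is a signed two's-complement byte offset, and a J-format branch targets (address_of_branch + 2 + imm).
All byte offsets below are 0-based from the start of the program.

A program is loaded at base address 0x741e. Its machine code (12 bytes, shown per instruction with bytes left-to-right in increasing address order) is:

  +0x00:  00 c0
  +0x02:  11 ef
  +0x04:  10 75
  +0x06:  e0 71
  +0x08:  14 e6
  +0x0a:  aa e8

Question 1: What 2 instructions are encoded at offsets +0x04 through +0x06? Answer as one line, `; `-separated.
off 0x04: read 10 75 as little → 0x7510
  op=0x7510>>11=0xe ⇒ eor (RR)
  rd: (w>>7)&0xf=0xa → r10
  rs: (w>>3)&0xf=0x2 → cx
off 0x06: read e0 71 as little → 0x71e0
  op=0x71e0>>11=0xe ⇒ eor (RR)
  rd: (w>>7)&0xf=0x3 → dx
  rs: (w>>3)&0xf=0xc → r12

eor r10, cx; eor dx, r12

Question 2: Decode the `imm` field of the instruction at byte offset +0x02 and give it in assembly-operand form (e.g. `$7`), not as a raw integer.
$17

off 0x02: read 11 ef as little → 0xef11
  top 5b → 0x1d → lsli [RI]
  rd: (w>>7)&0xf=0xe → r14
  imm: (w>>0)&0x7f=0x11 → $17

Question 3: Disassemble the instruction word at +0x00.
bz $0

off 0x00: read 00 c0 as little → 0xc000
  top 5b → 0x18 → bz [J]
  [10:0] imm=0 = $0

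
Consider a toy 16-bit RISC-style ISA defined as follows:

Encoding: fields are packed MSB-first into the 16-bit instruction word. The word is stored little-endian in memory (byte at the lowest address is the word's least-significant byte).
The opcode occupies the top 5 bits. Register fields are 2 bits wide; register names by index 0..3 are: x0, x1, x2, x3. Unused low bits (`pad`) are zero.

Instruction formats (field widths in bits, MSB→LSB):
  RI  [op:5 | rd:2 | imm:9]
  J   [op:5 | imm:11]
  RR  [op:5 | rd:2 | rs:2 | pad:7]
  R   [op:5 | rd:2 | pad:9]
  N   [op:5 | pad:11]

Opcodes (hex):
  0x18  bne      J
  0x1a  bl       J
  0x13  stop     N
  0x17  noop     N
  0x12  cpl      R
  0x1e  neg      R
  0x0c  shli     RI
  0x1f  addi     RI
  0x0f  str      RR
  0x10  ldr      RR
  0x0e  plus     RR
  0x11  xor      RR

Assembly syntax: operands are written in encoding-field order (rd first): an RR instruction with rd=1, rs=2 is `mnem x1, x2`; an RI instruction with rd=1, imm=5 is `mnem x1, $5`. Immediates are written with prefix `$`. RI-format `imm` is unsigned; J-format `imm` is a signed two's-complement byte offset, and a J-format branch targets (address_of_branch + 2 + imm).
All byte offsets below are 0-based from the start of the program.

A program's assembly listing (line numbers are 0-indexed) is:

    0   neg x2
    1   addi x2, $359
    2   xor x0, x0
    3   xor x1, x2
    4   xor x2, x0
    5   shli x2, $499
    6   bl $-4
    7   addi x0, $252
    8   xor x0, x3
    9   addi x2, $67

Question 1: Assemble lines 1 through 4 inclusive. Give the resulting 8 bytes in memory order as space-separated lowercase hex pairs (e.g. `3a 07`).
line 1 (addi): pack op=0x1f:5|rd=2:2|imm=359:9 = 0xfd67; little→ 67 fd
line 2 (xor): pack op=0x11:5|rd=0:2|rs=0:2|pad=0:7 = 0x8800; little→ 00 88
line 3 (xor): pack op=0x11:5|rd=1:2|rs=2:2|pad=0:7 = 0x8b00; little→ 00 8b
line 4 (xor): pack op=0x11:5|rd=2:2|rs=0:2|pad=0:7 = 0x8c00; little→ 00 8c

67 fd 00 88 00 8b 00 8c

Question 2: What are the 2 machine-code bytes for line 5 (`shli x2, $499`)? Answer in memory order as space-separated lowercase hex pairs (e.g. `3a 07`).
f3 65

line 5 (shli): pack op=0xc:5|rd=2:2|imm=499:9 = 0x65f3; little→ f3 65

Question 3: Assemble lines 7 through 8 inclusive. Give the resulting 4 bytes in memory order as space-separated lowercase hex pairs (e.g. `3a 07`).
7. addi fields op=0x1f:5|rd=0:2|imm=252:9 → word f8fch → fc f8
8. xor fields op=0x11:5|rd=0:2|rs=3:2|pad=0:7 → word 8980h → 80 89

fc f8 80 89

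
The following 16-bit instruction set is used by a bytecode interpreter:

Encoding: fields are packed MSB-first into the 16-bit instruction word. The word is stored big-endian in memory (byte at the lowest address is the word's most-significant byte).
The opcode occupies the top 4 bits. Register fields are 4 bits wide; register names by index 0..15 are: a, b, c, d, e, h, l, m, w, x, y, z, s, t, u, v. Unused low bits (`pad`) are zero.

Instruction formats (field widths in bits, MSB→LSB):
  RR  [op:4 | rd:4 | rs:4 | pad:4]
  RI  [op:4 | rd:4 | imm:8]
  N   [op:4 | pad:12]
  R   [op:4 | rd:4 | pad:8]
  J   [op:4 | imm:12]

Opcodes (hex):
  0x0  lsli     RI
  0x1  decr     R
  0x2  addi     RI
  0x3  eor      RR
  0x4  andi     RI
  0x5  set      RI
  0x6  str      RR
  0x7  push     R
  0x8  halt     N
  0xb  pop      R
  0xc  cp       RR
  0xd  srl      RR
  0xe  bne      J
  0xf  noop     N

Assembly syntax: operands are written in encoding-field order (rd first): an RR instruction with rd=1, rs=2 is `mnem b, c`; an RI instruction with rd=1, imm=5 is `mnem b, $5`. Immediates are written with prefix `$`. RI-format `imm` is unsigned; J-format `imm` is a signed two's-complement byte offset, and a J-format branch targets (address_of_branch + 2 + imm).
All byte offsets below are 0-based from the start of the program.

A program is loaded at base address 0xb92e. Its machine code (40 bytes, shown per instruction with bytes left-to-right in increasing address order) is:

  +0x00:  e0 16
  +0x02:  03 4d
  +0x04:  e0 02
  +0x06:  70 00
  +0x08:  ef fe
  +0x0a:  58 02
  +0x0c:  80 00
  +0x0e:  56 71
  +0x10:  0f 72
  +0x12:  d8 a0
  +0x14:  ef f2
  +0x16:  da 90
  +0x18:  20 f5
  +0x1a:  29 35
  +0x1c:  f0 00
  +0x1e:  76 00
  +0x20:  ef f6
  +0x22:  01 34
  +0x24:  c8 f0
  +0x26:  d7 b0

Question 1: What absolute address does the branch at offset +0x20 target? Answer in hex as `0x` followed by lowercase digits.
+0x20: ef f6 ⇒ word 0xeff6 (big)
  top 4b → 0xe → bne [J]
  [11:0] imm=4086 (s12→-10) = $-10
  target = base 0xb92e + off 0x20 + 2 + imm -10 = 0xb946

0xb946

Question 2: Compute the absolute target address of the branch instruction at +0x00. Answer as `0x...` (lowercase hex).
0xb946

[00] e0 16 → 0xe016
  opcode bits[15:12]=0xe: bne/J
  [11:0] imm=22 = $22
  target = base 0xb92e + off 0x00 + 2 + imm 22 = 0xb946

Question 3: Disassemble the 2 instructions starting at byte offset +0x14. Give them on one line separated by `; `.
@+14  big-endian(ef f2) = 0xeff2
  opcode bits[15:12]=0xe: bne/J
  imm: (w>>0)&0xfff=0xff2 (s12→-14) → $-14
@+16  big-endian(da 90) = 0xda90
  opcode bits[15:12]=0xd: srl/RR
  rd: (w>>8)&0xf=0xa → y
  rs: (w>>4)&0xf=0x9 → x

bne $-14; srl y, x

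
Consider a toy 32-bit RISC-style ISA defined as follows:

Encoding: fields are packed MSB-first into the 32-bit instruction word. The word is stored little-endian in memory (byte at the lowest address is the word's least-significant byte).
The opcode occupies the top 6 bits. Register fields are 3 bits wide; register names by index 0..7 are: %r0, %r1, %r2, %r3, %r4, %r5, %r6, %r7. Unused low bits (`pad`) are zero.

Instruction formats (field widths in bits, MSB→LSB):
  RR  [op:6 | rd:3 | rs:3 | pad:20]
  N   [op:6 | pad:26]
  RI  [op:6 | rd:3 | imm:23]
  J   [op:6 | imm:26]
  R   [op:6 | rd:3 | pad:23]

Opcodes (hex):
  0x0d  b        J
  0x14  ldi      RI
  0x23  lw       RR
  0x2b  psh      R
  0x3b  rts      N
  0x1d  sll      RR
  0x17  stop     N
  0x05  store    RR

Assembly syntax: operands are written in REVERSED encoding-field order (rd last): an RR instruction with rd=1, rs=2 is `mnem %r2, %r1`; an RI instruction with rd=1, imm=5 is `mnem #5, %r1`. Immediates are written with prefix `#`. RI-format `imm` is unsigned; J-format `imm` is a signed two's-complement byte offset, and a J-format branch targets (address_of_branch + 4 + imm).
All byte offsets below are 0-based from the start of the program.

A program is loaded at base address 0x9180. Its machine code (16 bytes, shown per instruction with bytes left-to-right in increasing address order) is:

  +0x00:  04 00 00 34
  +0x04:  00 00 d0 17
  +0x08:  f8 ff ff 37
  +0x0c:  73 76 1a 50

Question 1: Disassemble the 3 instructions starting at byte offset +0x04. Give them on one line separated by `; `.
@+04  little-endian(00 00 d0 17) = 0x17d00000
  opcode bits[31:26]=0x5: store/RR
  rd: (w>>23)&0x7=0x7 → %r7
  rs: (w>>20)&0x7=0x5 → %r5
@+08  little-endian(f8 ff ff 37) = 0x37fffff8
  opcode bits[31:26]=0xd: b/J
  imm: (w>>0)&0x3ffffff=0x3fffff8 (s26→-8) → #-8
@+0c  little-endian(73 76 1a 50) = 0x501a7673
  opcode bits[31:26]=0x14: ldi/RI
  rd: (w>>23)&0x7=0x0 → %r0
  imm: (w>>0)&0x7fffff=0x1a7673 → #1734259

store %r5, %r7; b #-8; ldi #1734259, %r0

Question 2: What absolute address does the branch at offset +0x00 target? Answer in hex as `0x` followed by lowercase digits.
+0x00: 04 00 00 34 ⇒ word 0x34000004 (little)
  opcode bits[31:26]=0xd: b/J
  [25:0] imm=4 = #4
  target = base 0x9180 + off 0x00 + 4 + imm 4 = 0x9188

0x9188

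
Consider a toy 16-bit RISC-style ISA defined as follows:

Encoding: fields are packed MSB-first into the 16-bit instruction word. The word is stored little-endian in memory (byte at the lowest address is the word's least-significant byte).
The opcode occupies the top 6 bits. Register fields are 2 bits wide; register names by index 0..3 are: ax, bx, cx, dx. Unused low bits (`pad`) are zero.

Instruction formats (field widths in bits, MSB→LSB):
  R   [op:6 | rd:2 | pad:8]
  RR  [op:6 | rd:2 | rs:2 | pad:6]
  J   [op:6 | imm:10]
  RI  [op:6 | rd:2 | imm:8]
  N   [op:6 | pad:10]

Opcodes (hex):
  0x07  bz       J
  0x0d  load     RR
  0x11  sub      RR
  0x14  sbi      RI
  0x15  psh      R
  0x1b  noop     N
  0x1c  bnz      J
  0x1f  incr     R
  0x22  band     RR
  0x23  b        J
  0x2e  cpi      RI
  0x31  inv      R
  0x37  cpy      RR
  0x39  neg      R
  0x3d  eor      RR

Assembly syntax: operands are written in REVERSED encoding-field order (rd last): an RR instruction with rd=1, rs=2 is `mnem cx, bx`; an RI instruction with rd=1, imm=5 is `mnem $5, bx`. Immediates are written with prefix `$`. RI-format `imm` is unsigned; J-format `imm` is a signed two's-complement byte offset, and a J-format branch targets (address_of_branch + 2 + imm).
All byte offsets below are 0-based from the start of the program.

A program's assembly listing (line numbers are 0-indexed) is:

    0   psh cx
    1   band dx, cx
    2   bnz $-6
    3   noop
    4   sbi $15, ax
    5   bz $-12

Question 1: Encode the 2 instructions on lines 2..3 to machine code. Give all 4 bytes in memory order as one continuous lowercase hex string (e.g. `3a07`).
2. bnz fields op=0x1c:6|imm=-6:10 → word 73fah → fa 73
3. noop fields op=0x1b:6|pad=0:10 → word 6c00h → 00 6c

fa73006c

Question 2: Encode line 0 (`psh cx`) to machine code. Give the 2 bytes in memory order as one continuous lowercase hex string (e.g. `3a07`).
0056

line 0 (psh): pack op=0x15:6|rd=2:2|pad=0:8 = 0x5600; little→ 00 56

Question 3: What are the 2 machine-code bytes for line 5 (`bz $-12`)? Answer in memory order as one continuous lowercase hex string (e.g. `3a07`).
f41f

line 5 (bz): pack op=0x7:6|imm=-12:10 = 0x1ff4; little→ f4 1f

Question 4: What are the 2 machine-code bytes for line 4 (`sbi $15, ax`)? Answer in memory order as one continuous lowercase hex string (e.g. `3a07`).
L4: sbi op=0x14:6|rd=0:2|imm=15:8 ⇒ 0x500f ⇒ little 0f 50

0f50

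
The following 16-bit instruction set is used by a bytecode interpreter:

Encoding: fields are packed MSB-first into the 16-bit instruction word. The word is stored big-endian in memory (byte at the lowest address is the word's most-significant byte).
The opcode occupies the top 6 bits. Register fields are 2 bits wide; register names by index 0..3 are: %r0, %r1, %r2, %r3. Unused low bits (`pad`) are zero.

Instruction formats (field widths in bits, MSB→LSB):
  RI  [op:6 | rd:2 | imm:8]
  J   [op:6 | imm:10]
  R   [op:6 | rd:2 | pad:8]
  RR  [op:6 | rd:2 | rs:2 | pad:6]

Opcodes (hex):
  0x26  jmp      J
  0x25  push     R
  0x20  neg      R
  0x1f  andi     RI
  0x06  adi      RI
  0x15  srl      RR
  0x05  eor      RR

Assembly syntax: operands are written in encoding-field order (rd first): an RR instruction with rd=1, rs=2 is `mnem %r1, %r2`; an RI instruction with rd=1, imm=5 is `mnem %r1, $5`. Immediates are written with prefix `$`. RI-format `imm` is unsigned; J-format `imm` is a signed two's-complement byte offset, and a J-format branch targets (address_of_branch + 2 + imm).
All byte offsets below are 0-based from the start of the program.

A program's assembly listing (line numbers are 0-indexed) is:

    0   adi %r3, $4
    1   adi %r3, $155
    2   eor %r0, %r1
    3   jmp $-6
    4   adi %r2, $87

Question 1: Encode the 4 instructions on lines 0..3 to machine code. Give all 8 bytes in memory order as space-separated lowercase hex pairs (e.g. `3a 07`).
0. adi fields op=0x6:6|rd=3:2|imm=4:8 → word 1b04h → 1b 04
1. adi fields op=0x6:6|rd=3:2|imm=155:8 → word 1b9bh → 1b 9b
2. eor fields op=0x5:6|rd=0:2|rs=1:2|pad=0:6 → word 1440h → 14 40
3. jmp fields op=0x26:6|imm=-6:10 → word 9bfah → 9b fa

1b 04 1b 9b 14 40 9b fa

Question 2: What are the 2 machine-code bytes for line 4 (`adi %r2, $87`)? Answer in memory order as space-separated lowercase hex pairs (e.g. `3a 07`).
line 4 (adi): pack op=0x6:6|rd=2:2|imm=87:8 = 0x1a57; big→ 1a 57

1a 57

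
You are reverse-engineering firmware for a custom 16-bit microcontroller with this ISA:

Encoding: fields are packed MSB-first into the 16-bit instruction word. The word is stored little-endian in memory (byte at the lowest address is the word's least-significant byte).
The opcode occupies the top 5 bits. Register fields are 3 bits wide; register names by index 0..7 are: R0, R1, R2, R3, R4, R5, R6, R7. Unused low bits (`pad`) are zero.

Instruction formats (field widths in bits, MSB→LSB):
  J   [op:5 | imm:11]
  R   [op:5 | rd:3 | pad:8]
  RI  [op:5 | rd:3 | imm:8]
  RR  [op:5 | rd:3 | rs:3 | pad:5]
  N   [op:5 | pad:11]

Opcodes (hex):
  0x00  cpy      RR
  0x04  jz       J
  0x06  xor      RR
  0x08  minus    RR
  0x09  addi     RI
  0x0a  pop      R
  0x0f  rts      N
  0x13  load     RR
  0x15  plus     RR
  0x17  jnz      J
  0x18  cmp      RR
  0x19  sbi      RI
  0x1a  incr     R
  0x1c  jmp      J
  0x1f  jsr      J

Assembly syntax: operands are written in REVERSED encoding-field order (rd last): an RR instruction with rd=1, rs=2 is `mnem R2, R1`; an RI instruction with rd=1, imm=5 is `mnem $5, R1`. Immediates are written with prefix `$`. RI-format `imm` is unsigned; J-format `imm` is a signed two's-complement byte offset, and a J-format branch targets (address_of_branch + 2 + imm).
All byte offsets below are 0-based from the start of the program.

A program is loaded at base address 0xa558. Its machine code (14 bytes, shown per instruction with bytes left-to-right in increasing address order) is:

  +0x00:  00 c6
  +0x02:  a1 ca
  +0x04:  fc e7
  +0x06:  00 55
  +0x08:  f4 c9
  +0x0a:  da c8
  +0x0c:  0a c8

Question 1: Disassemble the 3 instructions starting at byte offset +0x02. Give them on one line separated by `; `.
@+02  little-endian(a1 ca) = 0xcaa1
  op=0xcaa1>>11=0x19 ⇒ sbi (RI)
  rd@[10:8]=0x2 ⇒ R2
  imm@[7:0]=0xa1 ⇒ $161
@+04  little-endian(fc e7) = 0xe7fc
  op=0xe7fc>>11=0x1c ⇒ jmp (J)
  imm@[10:0]=0x7fc (s11→-4) ⇒ $-4
@+06  little-endian(00 55) = 0x5500
  op=0x5500>>11=0xa ⇒ pop (R)
  rd@[10:8]=0x5 ⇒ R5

sbi $161, R2; jmp $-4; pop R5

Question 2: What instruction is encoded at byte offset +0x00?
@+00  little-endian(00 c6) = 0xc600
  top 5b → 0x18 → cmp [RR]
  rd: (w>>8)&0x7=0x6 → R6
  rs: (w>>5)&0x7=0x0 → R0

cmp R0, R6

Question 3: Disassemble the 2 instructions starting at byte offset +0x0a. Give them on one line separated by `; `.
off 0x0a: read da c8 as little → 0xc8da
  op=0xc8da>>11=0x19 ⇒ sbi (RI)
  rd@[10:8]=0x0 ⇒ R0
  imm@[7:0]=0xda ⇒ $218
off 0x0c: read 0a c8 as little → 0xc80a
  op=0xc80a>>11=0x19 ⇒ sbi (RI)
  rd@[10:8]=0x0 ⇒ R0
  imm@[7:0]=0xa ⇒ $10

sbi $218, R0; sbi $10, R0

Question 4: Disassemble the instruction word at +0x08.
sbi $244, R1

[08] f4 c9 → 0xc9f4
  opcode bits[15:11]=0x19: sbi/RI
  rd: (w>>8)&0x7=0x1 → R1
  imm: (w>>0)&0xff=0xf4 → $244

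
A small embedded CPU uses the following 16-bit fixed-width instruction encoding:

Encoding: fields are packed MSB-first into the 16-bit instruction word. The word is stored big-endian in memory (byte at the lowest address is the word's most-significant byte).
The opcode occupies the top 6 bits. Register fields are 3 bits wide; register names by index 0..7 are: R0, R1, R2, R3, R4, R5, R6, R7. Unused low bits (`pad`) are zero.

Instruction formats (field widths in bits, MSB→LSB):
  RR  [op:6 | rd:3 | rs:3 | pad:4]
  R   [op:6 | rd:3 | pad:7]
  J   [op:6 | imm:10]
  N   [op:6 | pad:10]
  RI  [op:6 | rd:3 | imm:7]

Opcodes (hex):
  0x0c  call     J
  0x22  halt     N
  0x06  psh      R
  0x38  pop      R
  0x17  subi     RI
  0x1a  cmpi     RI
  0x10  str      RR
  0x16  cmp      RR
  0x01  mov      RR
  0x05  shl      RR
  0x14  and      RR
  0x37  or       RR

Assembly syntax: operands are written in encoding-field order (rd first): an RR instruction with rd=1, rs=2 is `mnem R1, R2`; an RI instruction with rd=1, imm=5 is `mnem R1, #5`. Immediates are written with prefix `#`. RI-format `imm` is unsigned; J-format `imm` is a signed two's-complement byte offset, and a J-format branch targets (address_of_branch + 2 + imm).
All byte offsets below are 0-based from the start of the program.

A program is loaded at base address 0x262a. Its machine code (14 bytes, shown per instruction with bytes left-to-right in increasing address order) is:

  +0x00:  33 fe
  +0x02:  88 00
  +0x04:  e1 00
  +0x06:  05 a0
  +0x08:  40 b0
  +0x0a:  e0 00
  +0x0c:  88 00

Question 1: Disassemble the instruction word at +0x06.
@+06  big-endian(05 a0) = 0x05a0
  opcode bits[15:10]=0x1: mov/RR
  [9:7] rd=3 = R3
  [6:4] rs=2 = R2

mov R3, R2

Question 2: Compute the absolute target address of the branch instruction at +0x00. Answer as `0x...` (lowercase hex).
[00] 33 fe → 0x33fe
  opcode bits[15:10]=0xc: call/J
  imm@[9:0]=0x3fe (s10→-2) ⇒ #-2
  target = base 0x262a + off 0x00 + 2 + imm -2 = 0x262a

0x262a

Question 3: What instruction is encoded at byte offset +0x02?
off 0x02: read 88 00 as big → 0x8800
  top 6b → 0x22 → halt [N]

halt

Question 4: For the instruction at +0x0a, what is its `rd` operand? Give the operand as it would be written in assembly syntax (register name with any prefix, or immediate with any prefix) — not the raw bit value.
R0

off 0x0a: read e0 00 as big → 0xe000
  top 6b → 0x38 → pop [R]
  [9:7] rd=0 = R0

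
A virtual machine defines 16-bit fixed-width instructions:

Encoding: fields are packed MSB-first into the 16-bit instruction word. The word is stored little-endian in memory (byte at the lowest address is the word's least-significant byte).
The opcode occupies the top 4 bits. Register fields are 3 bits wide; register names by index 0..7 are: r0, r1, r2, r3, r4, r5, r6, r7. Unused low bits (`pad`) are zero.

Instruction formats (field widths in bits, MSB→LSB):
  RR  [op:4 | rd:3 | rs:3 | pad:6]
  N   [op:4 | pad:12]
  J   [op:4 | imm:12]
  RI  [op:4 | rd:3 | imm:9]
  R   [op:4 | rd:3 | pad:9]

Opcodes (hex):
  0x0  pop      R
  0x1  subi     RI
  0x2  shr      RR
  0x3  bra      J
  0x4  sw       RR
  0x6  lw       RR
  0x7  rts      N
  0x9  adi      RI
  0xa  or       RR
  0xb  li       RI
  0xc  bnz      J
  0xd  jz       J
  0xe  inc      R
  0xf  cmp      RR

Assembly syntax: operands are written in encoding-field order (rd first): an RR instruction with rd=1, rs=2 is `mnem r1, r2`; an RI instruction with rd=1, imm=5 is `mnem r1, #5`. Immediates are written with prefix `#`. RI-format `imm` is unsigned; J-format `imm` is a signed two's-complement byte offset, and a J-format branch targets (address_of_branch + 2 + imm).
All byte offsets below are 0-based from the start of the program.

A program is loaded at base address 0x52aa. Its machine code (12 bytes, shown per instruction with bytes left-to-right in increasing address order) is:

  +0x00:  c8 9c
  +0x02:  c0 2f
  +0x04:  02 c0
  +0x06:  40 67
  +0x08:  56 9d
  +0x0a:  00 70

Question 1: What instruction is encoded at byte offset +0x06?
lw r3, r5

@+06  little-endian(40 67) = 0x6740
  op=0x6740>>12=0x6 ⇒ lw (RR)
  rd: (w>>9)&0x7=0x3 → r3
  rs: (w>>6)&0x7=0x5 → r5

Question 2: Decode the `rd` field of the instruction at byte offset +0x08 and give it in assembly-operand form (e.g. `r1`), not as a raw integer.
r6

[08] 56 9d → 0x9d56
  opcode bits[15:12]=0x9: adi/RI
  rd: (w>>9)&0x7=0x6 → r6
  imm: (w>>0)&0x1ff=0x156 → #342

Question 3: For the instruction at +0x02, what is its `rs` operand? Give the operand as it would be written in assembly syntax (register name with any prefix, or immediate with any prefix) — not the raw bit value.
@+02  little-endian(c0 2f) = 0x2fc0
  op=0x2fc0>>12=0x2 ⇒ shr (RR)
  [11:9] rd=7 = r7
  [8:6] rs=7 = r7

r7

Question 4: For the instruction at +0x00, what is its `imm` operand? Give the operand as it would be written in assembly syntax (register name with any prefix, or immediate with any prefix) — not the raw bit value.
+0x00: c8 9c ⇒ word 0x9cc8 (little)
  opcode bits[15:12]=0x9: adi/RI
  rd@[11:9]=0x6 ⇒ r6
  imm@[8:0]=0xc8 ⇒ #200

#200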